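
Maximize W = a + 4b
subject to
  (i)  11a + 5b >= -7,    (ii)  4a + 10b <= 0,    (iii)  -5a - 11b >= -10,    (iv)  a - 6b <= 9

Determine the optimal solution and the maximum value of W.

Corner points and W = a + 4b:
  (-7/9, 14/45) → W = 7/15
  (3/71, -106/71) → W = -421/71
  (45/17, -18/17) → W = -27/17

a = -7/9, b = 14/45, maximum W = 7/15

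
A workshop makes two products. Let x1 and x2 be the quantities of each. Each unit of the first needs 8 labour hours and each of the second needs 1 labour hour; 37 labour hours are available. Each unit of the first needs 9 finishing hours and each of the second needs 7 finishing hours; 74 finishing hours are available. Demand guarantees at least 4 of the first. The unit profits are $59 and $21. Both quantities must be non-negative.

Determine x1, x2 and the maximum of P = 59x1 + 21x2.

x1 = 4, x2 = 5, maximum P = 341

Extreme points and P = 59x1 + 21x2:
  (37/8, 0) → P = 2183/8
  (4, 0) → P = 236
  (4, 5) → P = 341

The binding constraints are 8x1 + x2 = 37 and x1 = 4.
Solving simultaneously gives x1 = 4, x2 = 5.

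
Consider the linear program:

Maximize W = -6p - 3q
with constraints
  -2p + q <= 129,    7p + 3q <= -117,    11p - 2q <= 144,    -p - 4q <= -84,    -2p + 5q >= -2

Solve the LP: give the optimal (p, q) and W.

Corner points and W = -6p - 3q:
  (-504/13, 669/13) → W = 1017/13
  (-48, 33) → W = 189
  (-144/5, 141/5) → W = 441/5

The binding constraints are -2p + q = 129 and -p - 4q = -84.
Solving simultaneously gives p = -48, q = 33.

p = -48, q = 33, maximum W = 189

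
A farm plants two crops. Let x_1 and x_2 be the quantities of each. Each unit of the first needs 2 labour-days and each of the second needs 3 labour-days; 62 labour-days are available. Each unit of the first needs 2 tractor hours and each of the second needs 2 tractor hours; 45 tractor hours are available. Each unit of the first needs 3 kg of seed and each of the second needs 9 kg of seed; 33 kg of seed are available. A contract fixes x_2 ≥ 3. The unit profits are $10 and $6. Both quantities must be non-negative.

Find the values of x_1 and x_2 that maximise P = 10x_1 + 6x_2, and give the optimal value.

Feasible corners and P = 10x_1 + 6x_2:
  (0, 11/3) → P = 22
  (0, 3) → P = 18
  (2, 3) → P = 38

The optimum lies where 3x_1 + 9x_2 = 33 and x_2 = 3.
Solving simultaneously gives x_1 = 2, x_2 = 3.

x_1 = 2, x_2 = 3, maximum P = 38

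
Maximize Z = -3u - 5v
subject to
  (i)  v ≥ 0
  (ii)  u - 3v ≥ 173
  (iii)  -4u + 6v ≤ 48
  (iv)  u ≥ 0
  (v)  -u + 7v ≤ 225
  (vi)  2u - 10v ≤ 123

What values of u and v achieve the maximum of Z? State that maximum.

u = 1361/4, v = 223/4, maximum Z = -2599/2

Feasible corners and Z = -3u - 5v:
  (943/2, 199/2) → Z = -1912
  (1361/4, 223/4) → Z = -2599/2
  (3111/4, 573/4) → Z = -6099/2

At the optimal vertex, u - 3v = 173 and 2u - 10v = 123.
Solving simultaneously gives u = 1361/4, v = 223/4.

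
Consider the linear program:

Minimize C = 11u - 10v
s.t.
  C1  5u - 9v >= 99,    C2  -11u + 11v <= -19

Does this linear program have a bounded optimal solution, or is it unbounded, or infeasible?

From the feasible point (-459/22, -497/22), moving in the direction (-11, -11) keeps every constraint satisfied while C decreases without bound.

unbounded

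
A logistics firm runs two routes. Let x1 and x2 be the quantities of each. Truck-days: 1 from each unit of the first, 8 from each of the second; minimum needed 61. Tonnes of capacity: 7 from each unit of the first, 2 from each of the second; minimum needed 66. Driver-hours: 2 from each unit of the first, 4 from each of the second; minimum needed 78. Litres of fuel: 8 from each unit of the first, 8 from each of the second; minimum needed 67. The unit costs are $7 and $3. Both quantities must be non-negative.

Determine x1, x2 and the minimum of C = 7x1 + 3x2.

x1 = 9/2, x2 = 69/4, minimum C = 333/4

Corner points and C = 7x1 + 3x2:
  (0, 33) → C = 99
  (61, 0) → C = 427
  (95/3, 11/3) → C = 698/3
  (9/2, 69/4) → C = 333/4
The feasible region is unbounded (it extends along (0, 1), (1, 0)), but C strictly increases along every unbounded feasible direction, so there is no improving ray and the minimum is attained at a vertex.

The binding constraints are 7x1 + 2x2 = 66 and 2x1 + 4x2 = 78.
Solving simultaneously gives x1 = 9/2, x2 = 69/4.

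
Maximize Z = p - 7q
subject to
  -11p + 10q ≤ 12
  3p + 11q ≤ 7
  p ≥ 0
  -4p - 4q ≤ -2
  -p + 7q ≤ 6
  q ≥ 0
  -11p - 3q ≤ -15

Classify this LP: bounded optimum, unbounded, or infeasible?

Corner points and Z = p - 7q:
  (7/3, 0) → Z = 7/3
  (9/7, 2/7) → Z = -5/7
  (15/11, 0) → Z = 15/11
The feasible region has finitely many vertices and no improving ray; the maximum is 7/3 at (7/3, 0).

bounded optimum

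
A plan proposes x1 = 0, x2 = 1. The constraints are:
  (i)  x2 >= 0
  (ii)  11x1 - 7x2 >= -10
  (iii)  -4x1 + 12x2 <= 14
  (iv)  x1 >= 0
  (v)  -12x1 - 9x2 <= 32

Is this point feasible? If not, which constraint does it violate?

(i): 1 ≥ 0 ✓
(ii): -7 ≥ -10 ✓
(iii): 12 ≤ 14 ✓
(iv): 0 ≥ 0 ✓
(v): -9 ≤ 32 ✓

feasible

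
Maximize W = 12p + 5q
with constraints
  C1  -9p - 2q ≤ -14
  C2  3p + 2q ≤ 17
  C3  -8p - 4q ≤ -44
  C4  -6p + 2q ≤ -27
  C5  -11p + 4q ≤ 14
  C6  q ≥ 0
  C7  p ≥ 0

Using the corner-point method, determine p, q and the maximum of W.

p = 17/3, q = 0, maximum W = 68

Feasible corners and W = 12p + 5q:
  (5, 1) → W = 65
  (17/3, 0) → W = 68
  (11/2, 0) → W = 66

The binding constraints are 3p + 2q = 17 and q = 0.
Solving simultaneously gives p = 17/3, q = 0.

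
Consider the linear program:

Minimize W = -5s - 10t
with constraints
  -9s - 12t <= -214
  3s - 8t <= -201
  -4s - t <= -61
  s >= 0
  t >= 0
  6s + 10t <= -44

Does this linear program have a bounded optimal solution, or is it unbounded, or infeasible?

infeasible

The boundaries 3s - 8t = -201 and -4s - t = -61 meet at (41/5, 141/5), but that point violates 6s + 10t ≤ -44. Every candidate vertex is excluded by some other constraint, so the feasible region is empty.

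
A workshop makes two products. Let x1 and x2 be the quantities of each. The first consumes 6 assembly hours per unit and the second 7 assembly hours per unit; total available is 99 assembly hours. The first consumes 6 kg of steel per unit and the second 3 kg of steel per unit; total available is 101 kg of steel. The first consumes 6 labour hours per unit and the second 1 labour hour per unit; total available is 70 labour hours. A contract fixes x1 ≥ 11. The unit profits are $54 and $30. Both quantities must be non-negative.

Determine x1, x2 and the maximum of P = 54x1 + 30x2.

x1 = 11, x2 = 4, maximum P = 714

Vertices and P = 54x1 + 30x2:
  (35/3, 0) → P = 630
  (11, 0) → P = 594
  (11, 4) → P = 714

The optimum lies where 6x1 + x2 = 70 and x1 = 11.
Solving simultaneously gives x1 = 11, x2 = 4.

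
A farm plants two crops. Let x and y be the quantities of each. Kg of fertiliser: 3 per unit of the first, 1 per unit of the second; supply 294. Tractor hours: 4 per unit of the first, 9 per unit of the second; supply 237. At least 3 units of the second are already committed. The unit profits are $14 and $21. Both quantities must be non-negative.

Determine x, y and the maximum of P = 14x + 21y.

Feasible corners and P = 14x + 21y:
  (0, 79/3) → P = 553
  (0, 3) → P = 63
  (105/2, 3) → P = 798

x = 105/2, y = 3, maximum P = 798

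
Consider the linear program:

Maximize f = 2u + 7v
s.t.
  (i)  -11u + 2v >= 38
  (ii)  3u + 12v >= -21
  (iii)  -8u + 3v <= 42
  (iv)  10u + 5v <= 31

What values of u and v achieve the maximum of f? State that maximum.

Corner points and f = 2u + 7v:
  (-83/23, -39/46) → f = -605/46
  (-30/17, 158/17) → f = 1046/17
  (-27/5, -2/5) → f = -68/5

The binding constraints are -11u + 2v = 38 and -8u + 3v = 42.
Solving simultaneously gives u = -30/17, v = 158/17.

u = -30/17, v = 158/17, maximum f = 1046/17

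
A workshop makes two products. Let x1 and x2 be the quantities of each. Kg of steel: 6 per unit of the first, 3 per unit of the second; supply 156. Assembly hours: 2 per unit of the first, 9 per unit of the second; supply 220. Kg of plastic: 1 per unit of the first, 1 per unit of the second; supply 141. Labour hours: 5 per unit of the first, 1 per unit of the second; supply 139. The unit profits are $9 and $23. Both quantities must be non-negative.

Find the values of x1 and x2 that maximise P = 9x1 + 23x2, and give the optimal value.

Corner points and P = 9x1 + 23x2:
  (0, 0) → P = 0
  (0, 220/9) → P = 5060/9
  (26, 0) → P = 234
  (31/2, 21) → P = 1245/2

The binding constraints are 6x1 + 3x2 = 156 and 2x1 + 9x2 = 220.
Solving simultaneously gives x1 = 31/2, x2 = 21.

x1 = 31/2, x2 = 21, maximum P = 1245/2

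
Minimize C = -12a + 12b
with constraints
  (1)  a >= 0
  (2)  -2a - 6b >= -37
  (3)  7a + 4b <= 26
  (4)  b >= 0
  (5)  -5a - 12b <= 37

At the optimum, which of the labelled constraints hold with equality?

Extreme points and C = -12a + 12b:
  (0, 37/6) → C = 74
  (0, 0) → C = 0
  (4/17, 207/34) → C = 1194/17
  (26/7, 0) → C = -312/7

The minimum is at (26/7, 0). Substituting into each constraint, equality holds for (3) and (4); the remaining constraints have slack.

(3) and (4)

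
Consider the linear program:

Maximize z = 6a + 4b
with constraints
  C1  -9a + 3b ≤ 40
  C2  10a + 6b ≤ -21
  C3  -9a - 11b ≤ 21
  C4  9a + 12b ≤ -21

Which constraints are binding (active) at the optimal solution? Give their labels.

Corner points and z = 6a + 4b:
  (-15/8, -3/8) → z = -51/4
  (-21/11, -7/22) → z = -140/11
  (-7/3, 0) → z = -14

The maximum is at (-21/11, -7/22). Substituting into each constraint, equality holds for C2 and C4; the remaining constraints have slack.

C2 and C4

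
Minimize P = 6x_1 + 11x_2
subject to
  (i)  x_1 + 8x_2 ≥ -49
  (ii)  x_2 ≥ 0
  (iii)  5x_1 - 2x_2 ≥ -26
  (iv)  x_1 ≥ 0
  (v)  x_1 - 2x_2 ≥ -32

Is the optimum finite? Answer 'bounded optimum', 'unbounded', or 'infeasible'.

bounded optimum

Vertices and P = 6x_1 + 11x_2:
  (0, 0) → P = 0
  (0, 13) → P = 143
  (3/2, 67/4) → P = 773/4
The feasible region has finitely many vertices and no improving ray; the minimum is 0 at (0, 0).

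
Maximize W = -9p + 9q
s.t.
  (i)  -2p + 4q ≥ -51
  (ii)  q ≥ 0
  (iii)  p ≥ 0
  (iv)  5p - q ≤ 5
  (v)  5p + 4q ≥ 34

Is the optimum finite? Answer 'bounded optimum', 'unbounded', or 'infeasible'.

unbounded

From the feasible point (0, 17/2), moving in the direction (0, 1) keeps every constraint satisfied while W increases without bound.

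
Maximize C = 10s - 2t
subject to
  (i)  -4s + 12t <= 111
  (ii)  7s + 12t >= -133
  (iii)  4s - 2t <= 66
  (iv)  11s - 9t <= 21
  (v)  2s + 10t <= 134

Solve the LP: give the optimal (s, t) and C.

Corner points and C = 10s - 2t:
  (-244/11, 245/132) → C = -14885/66
  (249/32, 379/32) → C = 433/8
  (-63/13, -322/39) → C = -1246/39
  (177/16, 179/16) → C = 353/4

The binding constraints are 11s - 9t = 21 and 2s + 10t = 134.
Solving simultaneously gives s = 177/16, t = 179/16.

s = 177/16, t = 179/16, maximum C = 353/4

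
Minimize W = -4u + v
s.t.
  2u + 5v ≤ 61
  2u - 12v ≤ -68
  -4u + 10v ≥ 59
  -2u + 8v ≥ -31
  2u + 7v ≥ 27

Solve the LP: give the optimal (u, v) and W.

Extreme points and W = -4u + v:
  (63/8, 181/20) → W = -449/20
  (-1, 11/2) → W = 19/2
  (-4, 5) → W = 21
The feasible region is unbounded (it extends along (-5, 2), (-7, 2)), but W strictly increases along every unbounded feasible direction, so there is no improving ray and the minimum is attained at a vertex.

The optimum lies where 2u + 5v = 61 and -4u + 10v = 59.
Solving simultaneously gives u = 63/8, v = 181/20.

u = 63/8, v = 181/20, minimum W = -449/20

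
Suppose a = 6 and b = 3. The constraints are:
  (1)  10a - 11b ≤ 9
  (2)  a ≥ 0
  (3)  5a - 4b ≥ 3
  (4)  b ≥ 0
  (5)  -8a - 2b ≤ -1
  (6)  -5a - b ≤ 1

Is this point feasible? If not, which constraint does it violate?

not feasible — violates (1)

Constraint (1): 10a - 11b = 27, which is not ≤ 9. All other constraints are satisfied.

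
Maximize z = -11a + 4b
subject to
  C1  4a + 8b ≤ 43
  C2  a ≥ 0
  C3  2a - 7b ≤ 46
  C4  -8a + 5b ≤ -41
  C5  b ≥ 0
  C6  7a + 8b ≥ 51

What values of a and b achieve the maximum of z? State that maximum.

Feasible corners and z = -11a + 4b:
  (181/28, 15/7) → z = -1751/28
  (43/4, 0) → z = -473/4
  (53/9, 11/9) → z = -539/9
  (51/7, 0) → z = -561/7

The binding constraints are -8a + 5b = -41 and 7a + 8b = 51.
Solving simultaneously gives a = 53/9, b = 11/9.

a = 53/9, b = 11/9, maximum z = -539/9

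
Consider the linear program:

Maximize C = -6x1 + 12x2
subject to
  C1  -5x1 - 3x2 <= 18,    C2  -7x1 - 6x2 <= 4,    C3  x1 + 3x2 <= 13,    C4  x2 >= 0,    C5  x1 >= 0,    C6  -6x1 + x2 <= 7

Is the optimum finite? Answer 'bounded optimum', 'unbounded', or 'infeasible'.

Corner points and C = -6x1 + 12x2:
  (13, 0) → C = -78
  (0, 13/3) → C = 52
  (0, 0) → C = 0
The feasible region has finitely many vertices and no improving ray; the maximum is 52 at (0, 13/3).

bounded optimum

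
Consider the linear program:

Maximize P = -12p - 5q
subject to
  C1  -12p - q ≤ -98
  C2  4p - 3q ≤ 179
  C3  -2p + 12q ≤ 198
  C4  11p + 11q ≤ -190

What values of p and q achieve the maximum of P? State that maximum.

p = 473/40, q = -439/10, maximum P = 388/5

Vertices and P = -12p - 5q:
  (473/40, -439/10) → P = 388/5
  (1268/121, -3358/121) → P = 1574/121
  (1399/77, -2729/77) → P = -449/11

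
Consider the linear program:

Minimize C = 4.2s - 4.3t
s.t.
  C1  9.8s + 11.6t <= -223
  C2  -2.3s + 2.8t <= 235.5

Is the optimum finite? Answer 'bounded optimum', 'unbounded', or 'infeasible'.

unbounded

From the feasible point (-83905/1353, 44875/1353), moving in the direction (-2.8, -2.3) keeps every constraint satisfied while C decreases without bound.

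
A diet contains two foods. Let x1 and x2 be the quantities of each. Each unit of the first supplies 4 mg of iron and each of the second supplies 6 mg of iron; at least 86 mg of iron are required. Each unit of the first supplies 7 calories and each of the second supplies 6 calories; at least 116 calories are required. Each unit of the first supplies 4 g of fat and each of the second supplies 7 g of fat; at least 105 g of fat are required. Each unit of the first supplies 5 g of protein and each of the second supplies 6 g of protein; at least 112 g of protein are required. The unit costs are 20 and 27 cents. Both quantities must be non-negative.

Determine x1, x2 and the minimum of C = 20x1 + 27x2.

Feasible corners and C = 20x1 + 27x2:
  (0, 58/3) → C = 522
  (105/4, 0) → C = 525
  (2, 17) → C = 499
  (14, 7) → C = 469
The feasible region is unbounded (it extends along (0, 1), (1, 0)), but C strictly increases along every unbounded feasible direction, so there is no improving ray and the minimum is attained at a vertex.

The binding constraints are 4x1 + 7x2 = 105 and 5x1 + 6x2 = 112.
Solving simultaneously gives x1 = 14, x2 = 7.

x1 = 14, x2 = 7, minimum C = 469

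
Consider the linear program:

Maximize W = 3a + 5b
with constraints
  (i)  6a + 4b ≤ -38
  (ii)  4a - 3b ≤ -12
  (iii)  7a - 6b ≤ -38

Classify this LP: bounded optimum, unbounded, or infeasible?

unbounded

From the feasible point (-95/16, -19/32), moving in the direction (-4, 6) keeps every constraint satisfied while W increases without bound.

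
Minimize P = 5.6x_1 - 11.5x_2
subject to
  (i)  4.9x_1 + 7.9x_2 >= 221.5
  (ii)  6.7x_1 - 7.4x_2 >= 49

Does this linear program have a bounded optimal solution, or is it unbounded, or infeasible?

From the feasible point (67540/2973, 41465/2973), moving in the direction (7.4, 6.7) keeps every constraint satisfied while P decreases without bound.

unbounded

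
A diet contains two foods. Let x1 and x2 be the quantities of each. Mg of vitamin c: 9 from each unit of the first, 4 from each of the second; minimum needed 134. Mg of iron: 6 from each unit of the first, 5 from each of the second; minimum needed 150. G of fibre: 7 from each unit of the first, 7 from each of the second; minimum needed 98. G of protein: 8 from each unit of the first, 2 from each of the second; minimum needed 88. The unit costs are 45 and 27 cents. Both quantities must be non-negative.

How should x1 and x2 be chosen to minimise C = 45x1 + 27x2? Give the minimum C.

The feasible region is unbounded (it extends along (0, 1), (1, 0)), but C strictly increases along every unbounded feasible direction, so there is no improving ray and the minimum is attained at a vertex.

x1 = 5, x2 = 24, minimum C = 873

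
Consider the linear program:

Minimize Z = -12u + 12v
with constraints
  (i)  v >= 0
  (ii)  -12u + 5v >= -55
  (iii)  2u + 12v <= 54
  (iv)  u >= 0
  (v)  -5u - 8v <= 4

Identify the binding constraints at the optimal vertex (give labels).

(i) and (ii)

Corner points and Z = -12u + 12v:
  (55/12, 0) → Z = -55
  (0, 0) → Z = 0
  (465/77, 269/77) → Z = -336/11
  (0, 9/2) → Z = 54

The minimum is at (55/12, 0). Substituting into each constraint, equality holds for (i) and (ii); the remaining constraints have slack.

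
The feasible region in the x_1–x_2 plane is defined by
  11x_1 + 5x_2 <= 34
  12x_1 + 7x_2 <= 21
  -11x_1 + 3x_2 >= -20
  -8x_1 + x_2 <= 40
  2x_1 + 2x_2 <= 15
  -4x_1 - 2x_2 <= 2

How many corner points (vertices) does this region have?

4

Of the 15 pairwise boundary intersections, those satisfying every inequality are:
  (203/113, -9/113)
  (-259/68, 162/17)
  (1, -3)
  (-41/10, 36/5)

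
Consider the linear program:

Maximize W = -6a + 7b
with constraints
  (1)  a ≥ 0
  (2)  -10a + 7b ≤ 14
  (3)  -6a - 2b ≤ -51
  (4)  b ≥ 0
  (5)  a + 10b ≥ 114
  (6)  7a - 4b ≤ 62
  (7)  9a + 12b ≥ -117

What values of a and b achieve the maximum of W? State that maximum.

a = 490/9, b = 718/9, maximum W = 2086/9

Corner points and W = -6a + 7b:
  (658/107, 1154/107) → W = 4130/107
  (490/9, 718/9) → W = 2086/9
  (538/37, 368/37) → W = -652/37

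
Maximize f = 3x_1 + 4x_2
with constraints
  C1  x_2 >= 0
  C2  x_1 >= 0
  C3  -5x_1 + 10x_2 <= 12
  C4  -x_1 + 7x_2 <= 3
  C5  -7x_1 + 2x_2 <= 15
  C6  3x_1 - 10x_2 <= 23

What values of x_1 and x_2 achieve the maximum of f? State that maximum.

Feasible corners and f = 3x_1 + 4x_2:
  (0, 0) → f = 0
  (23/3, 0) → f = 23
  (0, 3/7) → f = 12/7
  (191/11, 32/11) → f = 701/11

x_1 = 191/11, x_2 = 32/11, maximum f = 701/11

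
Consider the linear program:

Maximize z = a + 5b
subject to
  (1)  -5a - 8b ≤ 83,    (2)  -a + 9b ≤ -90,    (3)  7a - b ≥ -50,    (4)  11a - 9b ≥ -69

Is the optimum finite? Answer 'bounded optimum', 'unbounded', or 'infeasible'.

From the feasible point (-27/53, -533/53), moving in the direction (9, 1) keeps every constraint satisfied while z increases without bound.

unbounded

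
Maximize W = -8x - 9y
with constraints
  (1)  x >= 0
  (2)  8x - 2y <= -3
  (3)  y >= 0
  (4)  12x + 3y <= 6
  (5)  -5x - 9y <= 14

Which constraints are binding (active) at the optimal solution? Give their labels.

(1) and (2)

Feasible corners and W = -8x - 9y:
  (0, 3/2) → W = -27/2
  (0, 2) → W = -18
  (1/16, 7/4) → W = -65/4

The maximum is at (0, 3/2). Substituting into each constraint, equality holds for (1) and (2); the remaining constraints have slack.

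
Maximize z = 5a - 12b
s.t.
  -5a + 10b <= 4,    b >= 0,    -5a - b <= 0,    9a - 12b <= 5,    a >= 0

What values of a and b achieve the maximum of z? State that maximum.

a = 5/9, b = 0, maximum z = 25/9

Extreme points and z = 5a - 12b:
  (49/15, 61/30) → z = -121/15
  (0, 2/5) → z = -24/5
  (0, 0) → z = 0
  (5/9, 0) → z = 25/9

The optimum lies where b = 0 and 9a - 12b = 5.
Solving simultaneously gives a = 5/9, b = 0.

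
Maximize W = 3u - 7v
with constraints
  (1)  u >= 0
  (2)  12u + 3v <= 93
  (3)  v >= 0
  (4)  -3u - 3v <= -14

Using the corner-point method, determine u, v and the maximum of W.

Feasible corners and W = 3u - 7v:
  (0, 31) → W = -217
  (0, 14/3) → W = -98/3
  (31/4, 0) → W = 93/4
  (14/3, 0) → W = 14

u = 31/4, v = 0, maximum W = 93/4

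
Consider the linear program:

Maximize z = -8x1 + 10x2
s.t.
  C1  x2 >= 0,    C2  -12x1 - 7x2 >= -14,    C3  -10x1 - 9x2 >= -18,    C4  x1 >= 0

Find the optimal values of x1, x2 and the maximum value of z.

Vertices and z = -8x1 + 10x2:
  (7/6, 0) → z = -28/3
  (0, 0) → z = 0
  (0, 2) → z = 20

The binding constraints are -12x1 - 7x2 = -14 and -10x1 - 9x2 = -18.
Solving simultaneously gives x1 = 0, x2 = 2.

x1 = 0, x2 = 2, maximum z = 20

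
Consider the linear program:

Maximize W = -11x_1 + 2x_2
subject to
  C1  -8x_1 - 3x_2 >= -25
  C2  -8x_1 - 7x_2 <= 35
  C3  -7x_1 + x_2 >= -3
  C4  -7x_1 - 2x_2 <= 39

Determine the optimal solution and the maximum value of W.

Vertices and W = -11x_1 + 2x_2:
  (34/29, 151/29) → W = -72/29
  (-167/5, 487/5) → W = 2811/5
  (-14/57, -269/57) → W = -128/19
  (-203/33, 67/33) → W = 789/11

The binding constraints are -8x_1 - 3x_2 = -25 and -7x_1 - 2x_2 = 39.
Solving simultaneously gives x_1 = -167/5, x_2 = 487/5.

x_1 = -167/5, x_2 = 487/5, maximum W = 2811/5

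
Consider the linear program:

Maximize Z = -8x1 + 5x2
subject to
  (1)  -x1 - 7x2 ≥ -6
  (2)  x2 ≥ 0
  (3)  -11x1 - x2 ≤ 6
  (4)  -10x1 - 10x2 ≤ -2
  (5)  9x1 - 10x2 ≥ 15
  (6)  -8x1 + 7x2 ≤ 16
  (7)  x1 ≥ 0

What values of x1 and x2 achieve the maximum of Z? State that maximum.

x1 = 5/3, x2 = 0, maximum Z = -40/3

Feasible corners and Z = -8x1 + 5x2:
  (6, 0) → Z = -48
  (165/73, 39/73) → Z = -1125/73
  (5/3, 0) → Z = -40/3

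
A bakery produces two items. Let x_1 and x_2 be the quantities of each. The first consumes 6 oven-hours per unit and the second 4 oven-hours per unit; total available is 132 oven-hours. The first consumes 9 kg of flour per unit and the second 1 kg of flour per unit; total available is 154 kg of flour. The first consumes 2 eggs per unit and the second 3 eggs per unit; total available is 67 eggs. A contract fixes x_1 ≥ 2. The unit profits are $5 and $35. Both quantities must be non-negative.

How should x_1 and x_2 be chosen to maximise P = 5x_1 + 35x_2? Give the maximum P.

Feasible corners and P = 5x_1 + 35x_2:
  (154/9, 0) → P = 770/9
  (2, 0) → P = 10
  (242/15, 44/5) → P = 1166/3
  (64/5, 69/5) → P = 547
  (2, 21) → P = 745

The optimum lies where 2x_1 + 3x_2 = 67 and x_1 = 2.
Solving simultaneously gives x_1 = 2, x_2 = 21.

x_1 = 2, x_2 = 21, maximum P = 745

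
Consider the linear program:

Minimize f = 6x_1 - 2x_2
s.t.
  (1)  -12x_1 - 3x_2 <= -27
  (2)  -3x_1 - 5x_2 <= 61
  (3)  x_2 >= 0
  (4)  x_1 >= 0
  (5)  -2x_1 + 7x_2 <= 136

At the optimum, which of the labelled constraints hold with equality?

(4) and (5)

Feasible corners and f = 6x_1 - 2x_2:
  (9/4, 0) → f = 27/2
  (0, 9) → f = -18
  (0, 136/7) → f = -272/7
The feasible region is unbounded (it extends along (7, 2), (1, 0)), but f strictly increases along every unbounded feasible direction, so there is no improving ray and the minimum is attained at a vertex.

The minimum is at (0, 136/7). Substituting into each constraint, equality holds for (4) and (5); the remaining constraints have slack.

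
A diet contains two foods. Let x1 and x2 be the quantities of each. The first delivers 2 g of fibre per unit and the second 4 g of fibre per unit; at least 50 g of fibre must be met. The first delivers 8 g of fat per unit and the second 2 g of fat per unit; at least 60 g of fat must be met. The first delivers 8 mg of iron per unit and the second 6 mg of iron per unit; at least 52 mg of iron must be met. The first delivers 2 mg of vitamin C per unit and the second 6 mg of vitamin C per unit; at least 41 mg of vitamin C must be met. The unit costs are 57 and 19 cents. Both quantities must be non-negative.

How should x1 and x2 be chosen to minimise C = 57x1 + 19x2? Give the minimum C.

Corner points and C = 57x1 + 19x2:
  (0, 30) → C = 570
  (25, 0) → C = 1425
  (5, 10) → C = 475
The feasible region is unbounded (it extends along (0, 1), (1, 0)), but C strictly increases along every unbounded feasible direction, so there is no improving ray and the minimum is attained at a vertex.

x1 = 5, x2 = 10, minimum C = 475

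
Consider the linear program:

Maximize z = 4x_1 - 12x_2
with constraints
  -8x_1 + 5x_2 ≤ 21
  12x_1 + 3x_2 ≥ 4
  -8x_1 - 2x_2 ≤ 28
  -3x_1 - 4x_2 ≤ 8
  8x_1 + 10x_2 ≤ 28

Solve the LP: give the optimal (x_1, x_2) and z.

x_1 = 96, x_2 = -74, maximum z = 1272

The binding constraints are -3x_1 - 4x_2 = 8 and 8x_1 + 10x_2 = 28.
Solving simultaneously gives x_1 = 96, x_2 = -74.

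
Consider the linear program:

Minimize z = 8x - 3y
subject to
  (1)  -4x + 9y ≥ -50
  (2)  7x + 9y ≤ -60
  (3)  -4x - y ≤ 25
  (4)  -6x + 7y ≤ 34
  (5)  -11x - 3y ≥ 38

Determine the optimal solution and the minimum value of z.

x = -165/29, y = -65/29, minimum z = -1125/29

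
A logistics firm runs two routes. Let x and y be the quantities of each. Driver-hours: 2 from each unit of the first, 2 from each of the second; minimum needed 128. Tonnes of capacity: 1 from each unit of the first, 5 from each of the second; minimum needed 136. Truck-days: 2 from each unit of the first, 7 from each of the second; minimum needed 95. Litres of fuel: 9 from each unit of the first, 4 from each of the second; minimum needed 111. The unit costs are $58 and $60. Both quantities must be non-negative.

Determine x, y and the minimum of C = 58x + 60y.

Extreme points and C = 58x + 60y:
  (0, 64) → C = 3840
  (136, 0) → C = 7888
  (46, 18) → C = 3748
The feasible region is unbounded (it extends along (0, 1), (1, 0)), but C strictly increases along every unbounded feasible direction, so there is no improving ray and the minimum is attained at a vertex.

At the optimal vertex, 2x + 2y = 128 and x + 5y = 136.
Solving simultaneously gives x = 46, y = 18.

x = 46, y = 18, minimum C = 3748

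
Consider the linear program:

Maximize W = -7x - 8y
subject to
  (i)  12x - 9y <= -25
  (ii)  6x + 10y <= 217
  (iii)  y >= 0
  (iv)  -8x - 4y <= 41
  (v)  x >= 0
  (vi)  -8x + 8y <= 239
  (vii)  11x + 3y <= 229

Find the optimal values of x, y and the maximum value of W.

x = 0, y = 25/9, maximum W = -200/9

Vertices and W = -7x - 8y:
  (1703/174, 459/29) → W = -33953/174
  (0, 25/9) → W = -200/9
  (0, 217/10) → W = -868/5

The optimum lies where 12x - 9y = -25 and x = 0.
Solving simultaneously gives x = 0, y = 25/9.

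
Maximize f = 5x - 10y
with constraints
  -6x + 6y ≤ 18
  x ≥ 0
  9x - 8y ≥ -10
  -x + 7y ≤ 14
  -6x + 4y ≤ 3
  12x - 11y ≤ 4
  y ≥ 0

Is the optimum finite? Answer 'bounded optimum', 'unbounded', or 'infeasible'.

bounded optimum

Corner points and f = 5x - 10y:
  (0, 3/4) → f = -15/2
  (0, 0) → f = 0
  (35/38, 81/38) → f = -635/38
  (182/73, 172/73) → f = -810/73
  (1/3, 0) → f = 5/3
The feasible region has finitely many vertices and no improving ray; the maximum is 5/3 at (1/3, 0).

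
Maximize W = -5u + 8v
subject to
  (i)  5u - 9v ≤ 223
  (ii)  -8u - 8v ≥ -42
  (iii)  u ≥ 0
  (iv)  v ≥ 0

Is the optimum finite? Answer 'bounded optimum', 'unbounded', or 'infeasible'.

bounded optimum

Feasible corners and W = -5u + 8v:
  (0, 21/4) → W = 42
  (21/4, 0) → W = -105/4
  (0, 0) → W = 0
The feasible region has finitely many vertices and no improving ray; the maximum is 42 at (0, 21/4).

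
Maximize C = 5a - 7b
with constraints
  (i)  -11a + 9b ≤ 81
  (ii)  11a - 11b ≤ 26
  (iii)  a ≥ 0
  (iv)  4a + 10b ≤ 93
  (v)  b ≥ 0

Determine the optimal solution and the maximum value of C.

a = 26/11, b = 0, maximum C = 130/11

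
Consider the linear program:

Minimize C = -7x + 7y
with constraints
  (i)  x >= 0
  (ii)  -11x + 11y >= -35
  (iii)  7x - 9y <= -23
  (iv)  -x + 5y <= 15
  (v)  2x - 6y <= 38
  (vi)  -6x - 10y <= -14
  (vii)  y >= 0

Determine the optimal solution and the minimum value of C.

x = 10/13, y = 41/13, minimum C = 217/13

Feasible corners and C = -7x + 7y:
  (0, 23/9) → C = 161/9
  (0, 3) → C = 21
  (10/13, 41/13) → C = 217/13

The binding constraints are 7x - 9y = -23 and -x + 5y = 15.
Solving simultaneously gives x = 10/13, y = 41/13.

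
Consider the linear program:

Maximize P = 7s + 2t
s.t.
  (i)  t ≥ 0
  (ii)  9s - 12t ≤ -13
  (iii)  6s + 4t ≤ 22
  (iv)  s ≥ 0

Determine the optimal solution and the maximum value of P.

Extreme points and P = 7s + 2t:
  (53/27, 23/9) → P = 509/27
  (0, 13/12) → P = 13/6
  (0, 11/2) → P = 11

s = 53/27, t = 23/9, maximum P = 509/27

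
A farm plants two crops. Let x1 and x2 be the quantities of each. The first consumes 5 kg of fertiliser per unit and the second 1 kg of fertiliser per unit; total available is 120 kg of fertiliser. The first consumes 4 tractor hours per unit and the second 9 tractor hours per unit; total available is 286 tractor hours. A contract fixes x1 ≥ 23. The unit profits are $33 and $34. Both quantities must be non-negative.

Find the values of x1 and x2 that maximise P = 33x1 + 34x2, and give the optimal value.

Feasible corners and P = 33x1 + 34x2:
  (24, 0) → P = 792
  (23, 0) → P = 759
  (23, 5) → P = 929

At the optimal vertex, 5x1 + x2 = 120 and x1 = 23.
Solving simultaneously gives x1 = 23, x2 = 5.

x1 = 23, x2 = 5, maximum P = 929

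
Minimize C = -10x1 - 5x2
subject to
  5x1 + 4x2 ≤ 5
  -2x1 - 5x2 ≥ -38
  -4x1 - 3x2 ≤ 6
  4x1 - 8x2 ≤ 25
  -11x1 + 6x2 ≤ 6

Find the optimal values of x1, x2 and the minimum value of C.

x1 = 5/2, x2 = -15/8, minimum C = -125/8

Feasible corners and C = -10x1 - 5x2:
  (5/2, -15/8) → C = -125/8
  (3/37, 85/74) → C = -485/74
  (27/44, -31/11) → C = 175/22
  (-18/19, -14/19) → C = 250/19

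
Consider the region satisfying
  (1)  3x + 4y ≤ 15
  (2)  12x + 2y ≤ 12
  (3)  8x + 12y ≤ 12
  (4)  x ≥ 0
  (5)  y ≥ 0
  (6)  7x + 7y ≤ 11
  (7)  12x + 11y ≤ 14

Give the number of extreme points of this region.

The feasible vertices (each the meet of two boundaries and inside every other half-plane) are:
  (1, 0)
  (26/27, 2/9)
  (0, 1)
  (9/14, 4/7)
  (0, 0)

5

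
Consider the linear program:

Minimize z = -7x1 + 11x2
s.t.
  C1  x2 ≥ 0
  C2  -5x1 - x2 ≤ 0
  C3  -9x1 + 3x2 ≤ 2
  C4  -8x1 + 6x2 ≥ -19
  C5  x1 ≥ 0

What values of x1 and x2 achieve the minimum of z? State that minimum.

x1 = 19/8, x2 = 0, minimum z = -133/8

Extreme points and z = -7x1 + 11x2:
  (0, 0) → z = 0
  (19/8, 0) → z = -133/8
  (0, 2/3) → z = 22/3
The feasible region is unbounded (it extends along (3, 4), (1, 3)), but z strictly increases along every unbounded feasible direction, so there is no improving ray and the minimum is attained at a vertex.

At the optimal vertex, x2 = 0 and -8x1 + 6x2 = -19.
Solving simultaneously gives x1 = 19/8, x2 = 0.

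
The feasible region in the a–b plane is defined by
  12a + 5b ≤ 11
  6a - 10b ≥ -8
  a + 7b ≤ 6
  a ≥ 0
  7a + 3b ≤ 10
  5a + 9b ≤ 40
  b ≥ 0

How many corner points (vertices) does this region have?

Of the 21 pairwise boundary intersections, those satisfying every inequality are:
  (47/79, 61/79)
  (11/12, 0)
  (1/13, 11/13)
  (0, 4/5)
  (0, 0)

5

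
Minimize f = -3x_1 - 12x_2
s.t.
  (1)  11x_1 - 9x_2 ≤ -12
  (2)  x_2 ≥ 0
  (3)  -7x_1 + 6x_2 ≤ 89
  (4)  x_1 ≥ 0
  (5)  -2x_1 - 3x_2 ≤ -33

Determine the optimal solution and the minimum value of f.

x_1 = 243, x_2 = 895/3, minimum f = -4309

Feasible corners and f = -3x_1 - 12x_2:
  (243, 895/3) → f = -4309
  (87/17, 129/17) → f = -1809/17
  (0, 89/6) → f = -178
  (0, 11) → f = -132

At the optimal vertex, 11x_1 - 9x_2 = -12 and -7x_1 + 6x_2 = 89.
Solving simultaneously gives x_1 = 243, x_2 = 895/3.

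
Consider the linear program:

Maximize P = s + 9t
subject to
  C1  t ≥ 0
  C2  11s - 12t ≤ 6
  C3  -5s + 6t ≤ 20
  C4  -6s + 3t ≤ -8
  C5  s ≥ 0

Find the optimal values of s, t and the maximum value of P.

Vertices and P = s + 9t:
  (46, 125/3) → P = 421
  (2, 4/3) → P = 14
  (36/7, 160/21) → P = 516/7

s = 46, t = 125/3, maximum P = 421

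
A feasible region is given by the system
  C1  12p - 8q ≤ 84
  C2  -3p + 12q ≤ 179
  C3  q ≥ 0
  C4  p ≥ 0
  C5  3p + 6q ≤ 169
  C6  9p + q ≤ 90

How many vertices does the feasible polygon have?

5

Of the 15 pairwise boundary intersections, those satisfying every inequality are:
  (7, 0)
  (67/7, 27/7)
  (0, 179/12)
  (901/111, 627/37)
  (0, 0)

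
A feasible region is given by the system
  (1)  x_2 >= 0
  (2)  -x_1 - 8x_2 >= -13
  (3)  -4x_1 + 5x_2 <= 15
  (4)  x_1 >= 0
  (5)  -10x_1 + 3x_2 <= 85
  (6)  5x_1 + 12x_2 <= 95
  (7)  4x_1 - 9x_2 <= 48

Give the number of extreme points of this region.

4

Pairwise boundary intersections that survive every other constraint:
  (0, 0)
  (12, 0)
  (0, 13/8)
  (501/41, 4/41)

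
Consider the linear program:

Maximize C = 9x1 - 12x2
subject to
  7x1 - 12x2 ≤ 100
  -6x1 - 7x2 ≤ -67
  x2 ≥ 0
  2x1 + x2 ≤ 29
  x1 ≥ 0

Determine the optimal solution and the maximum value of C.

x1 = 448/31, x2 = 3/31, maximum C = 3996/31

Corner points and C = 9x1 - 12x2:
  (100/7, 0) → C = 900/7
  (448/31, 3/31) → C = 3996/31
  (67/6, 0) → C = 201/2
  (0, 67/7) → C = -804/7
  (0, 29) → C = -348

The binding constraints are 7x1 - 12x2 = 100 and 2x1 + x2 = 29.
Solving simultaneously gives x1 = 448/31, x2 = 3/31.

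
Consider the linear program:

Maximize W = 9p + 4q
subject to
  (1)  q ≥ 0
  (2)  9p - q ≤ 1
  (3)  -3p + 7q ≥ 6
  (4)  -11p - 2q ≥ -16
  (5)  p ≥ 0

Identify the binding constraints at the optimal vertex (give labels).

Extreme points and W = 9p + 4q:
  (13/60, 19/20) → W = 23/4
  (18/29, 133/29) → W = 694/29
  (0, 6/7) → W = 24/7
  (0, 8) → W = 32

The maximum is at (0, 8). Substituting into each constraint, equality holds for (4) and (5); the remaining constraints have slack.

(4) and (5)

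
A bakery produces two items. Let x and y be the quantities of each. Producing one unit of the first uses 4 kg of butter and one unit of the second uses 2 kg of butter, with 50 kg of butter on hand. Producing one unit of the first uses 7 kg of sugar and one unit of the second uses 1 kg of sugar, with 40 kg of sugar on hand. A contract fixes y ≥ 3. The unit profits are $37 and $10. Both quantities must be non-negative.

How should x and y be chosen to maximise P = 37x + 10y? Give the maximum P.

x = 3, y = 19, maximum P = 301

The optimum lies where 4x + 2y = 50 and 7x + y = 40.
Solving simultaneously gives x = 3, y = 19.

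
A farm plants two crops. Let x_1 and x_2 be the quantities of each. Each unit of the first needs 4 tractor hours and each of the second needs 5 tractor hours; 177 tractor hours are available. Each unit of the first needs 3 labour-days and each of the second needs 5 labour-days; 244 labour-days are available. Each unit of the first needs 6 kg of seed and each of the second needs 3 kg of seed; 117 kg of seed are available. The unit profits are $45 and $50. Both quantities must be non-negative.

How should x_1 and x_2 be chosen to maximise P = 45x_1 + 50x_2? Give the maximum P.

Corner points and P = 45x_1 + 50x_2:
  (0, 0) → P = 0
  (0, 177/5) → P = 1770
  (39/2, 0) → P = 1755/2
  (3, 33) → P = 1785

The binding constraints are 4x_1 + 5x_2 = 177 and 6x_1 + 3x_2 = 117.
Solving simultaneously gives x_1 = 3, x_2 = 33.

x_1 = 3, x_2 = 33, maximum P = 1785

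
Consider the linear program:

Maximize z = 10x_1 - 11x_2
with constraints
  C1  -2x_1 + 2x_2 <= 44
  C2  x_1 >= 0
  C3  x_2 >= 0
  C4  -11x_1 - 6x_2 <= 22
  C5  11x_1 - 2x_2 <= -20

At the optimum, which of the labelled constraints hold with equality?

C2 and C5

Vertices and z = 10x_1 - 11x_2:
  (0, 22) → z = -242
  (8/3, 74/3) → z = -734/3
  (0, 10) → z = -110

The maximum is at (0, 10). Substituting into each constraint, equality holds for C2 and C5; the remaining constraints have slack.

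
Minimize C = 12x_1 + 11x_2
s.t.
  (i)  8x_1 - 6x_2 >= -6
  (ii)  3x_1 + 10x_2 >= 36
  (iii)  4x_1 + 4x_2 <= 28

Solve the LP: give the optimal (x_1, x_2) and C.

x_1 = 78/49, x_2 = 153/49, minimum C = 2619/49

Extreme points and C = 12x_1 + 11x_2:
  (78/49, 153/49) → C = 2619/49
  (18/7, 31/7) → C = 557/7
  (34/7, 15/7) → C = 573/7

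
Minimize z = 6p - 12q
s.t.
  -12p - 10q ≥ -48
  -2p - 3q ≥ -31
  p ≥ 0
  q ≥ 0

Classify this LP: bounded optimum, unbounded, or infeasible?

Feasible corners and z = 6p - 12q:
  (0, 24/5) → z = -288/5
  (4, 0) → z = 24
  (0, 0) → z = 0
The feasible region has finitely many vertices and no improving ray; the minimum is -288/5 at (0, 24/5).

bounded optimum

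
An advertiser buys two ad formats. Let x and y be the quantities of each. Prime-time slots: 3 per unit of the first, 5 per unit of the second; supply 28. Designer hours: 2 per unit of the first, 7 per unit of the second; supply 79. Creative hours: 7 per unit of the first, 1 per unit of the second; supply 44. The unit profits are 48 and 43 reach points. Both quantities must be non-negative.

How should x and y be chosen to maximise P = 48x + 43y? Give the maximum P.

x = 6, y = 2, maximum P = 374

Corner points and P = 48x + 43y:
  (0, 0) → P = 0
  (0, 28/5) → P = 1204/5
  (44/7, 0) → P = 2112/7
  (6, 2) → P = 374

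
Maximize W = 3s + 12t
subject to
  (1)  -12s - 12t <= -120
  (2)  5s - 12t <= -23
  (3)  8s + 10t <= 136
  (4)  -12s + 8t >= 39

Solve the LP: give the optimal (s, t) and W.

s = -18, t = 28, maximum W = 282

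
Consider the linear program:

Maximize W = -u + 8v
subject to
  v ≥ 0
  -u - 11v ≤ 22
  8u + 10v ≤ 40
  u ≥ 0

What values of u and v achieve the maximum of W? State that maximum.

Corner points and W = -u + 8v:
  (5, 0) → W = -5
  (0, 0) → W = 0
  (0, 4) → W = 32

u = 0, v = 4, maximum W = 32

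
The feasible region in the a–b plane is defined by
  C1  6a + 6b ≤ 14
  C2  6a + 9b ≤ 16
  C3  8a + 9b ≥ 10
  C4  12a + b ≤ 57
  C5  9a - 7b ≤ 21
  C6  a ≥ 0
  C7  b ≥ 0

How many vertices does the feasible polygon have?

The feasible vertices (each the meet of two boundaries and inside every other half-plane) are:
  (5/3, 2/3)
  (7/3, 0)
  (0, 16/9)
  (0, 10/9)
  (5/4, 0)

5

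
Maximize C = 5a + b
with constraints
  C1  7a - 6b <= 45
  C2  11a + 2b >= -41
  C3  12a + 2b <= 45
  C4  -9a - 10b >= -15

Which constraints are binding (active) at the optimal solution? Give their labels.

Extreme points and C = 5a + b:
  (-39/20, -391/40) → C = -781/40
  (180/43, -225/86) → C = 1575/86
  (-110/23, 267/46) → C = -833/46
  (70/17, -75/34) → C = 625/34

The maximum is at (70/17, -75/34). Substituting into each constraint, equality holds for C3 and C4; the remaining constraints have slack.

C3 and C4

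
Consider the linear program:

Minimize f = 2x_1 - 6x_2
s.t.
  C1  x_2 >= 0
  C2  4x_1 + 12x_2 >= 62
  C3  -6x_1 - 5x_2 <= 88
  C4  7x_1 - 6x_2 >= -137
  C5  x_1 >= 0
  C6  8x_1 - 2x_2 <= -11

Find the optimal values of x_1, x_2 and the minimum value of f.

Corner points and f = 2x_1 - 6x_2:
  (0, 137/6) → f = -137
  (104/17, 1019/34) → f = -2849/17
  (0, 11/2) → f = -33

x_1 = 104/17, x_2 = 1019/34, minimum f = -2849/17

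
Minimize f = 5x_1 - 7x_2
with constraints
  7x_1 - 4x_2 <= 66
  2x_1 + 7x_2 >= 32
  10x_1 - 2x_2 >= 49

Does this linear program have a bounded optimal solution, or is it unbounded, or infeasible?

From the feasible point (590/57, 92/57), moving in the direction (2, 10) keeps every constraint satisfied while f decreases without bound.

unbounded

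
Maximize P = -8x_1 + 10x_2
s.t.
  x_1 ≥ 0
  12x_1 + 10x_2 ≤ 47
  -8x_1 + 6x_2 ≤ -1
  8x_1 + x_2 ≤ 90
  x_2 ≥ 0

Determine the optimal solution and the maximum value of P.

x_1 = 73/38, x_2 = 91/38, maximum P = 163/19

At the optimal vertex, 12x_1 + 10x_2 = 47 and -8x_1 + 6x_2 = -1.
Solving simultaneously gives x_1 = 73/38, x_2 = 91/38.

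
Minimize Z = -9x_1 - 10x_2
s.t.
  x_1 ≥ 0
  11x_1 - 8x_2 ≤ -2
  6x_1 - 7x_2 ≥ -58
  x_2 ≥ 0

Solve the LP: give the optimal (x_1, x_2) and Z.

x_1 = 450/29, x_2 = 626/29, minimum Z = -10310/29

Extreme points and Z = -9x_1 - 10x_2:
  (0, 1/4) → Z = -5/2
  (0, 58/7) → Z = -580/7
  (450/29, 626/29) → Z = -10310/29

The optimum lies where 11x_1 - 8x_2 = -2 and 6x_1 - 7x_2 = -58.
Solving simultaneously gives x_1 = 450/29, x_2 = 626/29.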